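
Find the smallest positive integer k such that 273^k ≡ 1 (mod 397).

11

The order of 273 must divide p − 1 = 396 = 2^2 · 3^2 · 11.
Divisors: 1, 2, 3, 4, 6, 9, 11, 12, 18, 22, 33, 36, 44, 66, 99, 132, 198, 396.
Check each in increasing order: 273^1 ≡ 273;  273^2 ≡ 290;  273^3 ≡ 167;  273^4 ≡ 333;  273^6 ≡ 99;  273^9 ≡ 256;  273^11 ≡ 1.
Smallest exponent giving 1 is 11.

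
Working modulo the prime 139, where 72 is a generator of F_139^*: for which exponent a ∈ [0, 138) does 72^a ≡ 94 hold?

45

Baby-step giant-step with m = ceil(sqrt(138)) = 12.
Baby table (72^j mod 139 for j=0..11):
  0:1  1:72  2:41  3:33  4:13  5:102  6:116  7:12
  8:30  9:75  10:118  11:17
Giant step factor: 72^(-12) ≡ 36 (mod 139).
Scan 94·36^i mod 139 for i = 0, 1, …:
  i=0: 94   i=1: 48   i=2: 60   i=3: 75
Match at i=3, j=9: a = 3·12 + 9 = 45.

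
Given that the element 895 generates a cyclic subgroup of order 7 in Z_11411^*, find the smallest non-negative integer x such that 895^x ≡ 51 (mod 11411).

6

Successive powers of 895 modulo 11411:
  895^0=1  895^1=895  895^2=2255  895^3=9889  895^4=7130  895^5=2601
  895^6=51
So 895^6 ≡ 51 (mod 11411), giving x = 6.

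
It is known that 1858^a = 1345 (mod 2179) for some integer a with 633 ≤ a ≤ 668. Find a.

661

Compute 1858^633 mod 2179 = 1651, then multiply by 1858 repeatedly:
  1858^633=1651  1858^634=1705  1858^635=1803  1858^636=851  1858^637=1383
  1858^638=573  1858^639=1282  1858^640=309  1858^641=1045  1858^642=121
  1858^643=381  1858^644=1902  1858^645=1757  1858^646=364  1858^647=822
  1858^648=1976  1858^649=1972  1858^650=1077  1858^651=744  1858^652=866
  1858^653=926  1858^654=1277  1858^655=1914  1858^656=84  1858^657=1363
  1858^658=456  1858^659=1796  1858^660=919  1858^661=1345
Found 1345 at exponent 661.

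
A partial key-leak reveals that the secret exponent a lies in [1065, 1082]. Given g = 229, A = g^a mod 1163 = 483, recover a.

Compute 229^1065 mod 1163 = 348, then multiply by 229 repeatedly:
  229^1065=348  229^1066=608  229^1067=835  229^1068=483
Found 483 at exponent 1068.

1068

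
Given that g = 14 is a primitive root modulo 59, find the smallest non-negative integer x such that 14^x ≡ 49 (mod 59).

Successive powers of 14 modulo 59:
  14^0=1  14^1=14  14^2=19  14^3=30  14^4=7  14^5=39
  14^6=15  14^7=33  14^8=49
So 14^8 ≡ 49 (mod 59), giving x = 8.

8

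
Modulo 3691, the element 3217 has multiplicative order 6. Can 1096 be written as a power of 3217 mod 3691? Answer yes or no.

no

⟨3217⟩ has order 6; its elements mod 3691 are {1, 474, 475, 3216, 3217, 3690}.
1096 is not in this set.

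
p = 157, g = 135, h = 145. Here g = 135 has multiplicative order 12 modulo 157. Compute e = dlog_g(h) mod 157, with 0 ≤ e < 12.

Successive powers of 135 modulo 157:
  135^0=1  135^1=135  135^2=13  135^3=28  135^4=12  135^5=50
  135^6=156  135^7=22  135^8=144  135^9=129  135^10=145
So 135^10 ≡ 145 (mod 157), giving e = 10.

10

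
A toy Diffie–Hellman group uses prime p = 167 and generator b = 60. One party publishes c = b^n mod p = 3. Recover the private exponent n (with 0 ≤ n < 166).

158

Baby-step giant-step with m = ceil(sqrt(166)) = 13.
Baby table (60^j mod 167 for j=0..12):
  0:1  1:60  2:93  3:69  4:132  5:71  6:85  7:90
  8:56  9:20  10:31  11:23  12:44
Giant step factor: 60^(-13) ≡ 120 (mod 167).
Scan 3·120^i mod 167 for i = 0, 1, …:
  i=0: 3   i=1: 26   i=2: 114   i=3: 153
  i=4: 157   i=5: 136   i=6: 121   i=7: 158
  i=8: 89   i=9: 159   i=10: 42   i=11: 30
  i=12: 93
Match at i=12, j=2: n = 12·13 + 2 = 158.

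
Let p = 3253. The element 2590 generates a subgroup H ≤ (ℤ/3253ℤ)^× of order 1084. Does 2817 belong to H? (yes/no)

yes

2817 ∈ ⟨2590⟩ iff 2817^1084 ≡ 1 (mod 3253), since |⟨2590⟩| = 1084.
2817^1084 mod 3253 = 1.
Since 1 = 1, 2817 lies in the subgroup.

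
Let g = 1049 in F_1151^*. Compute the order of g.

The order of 1049 must divide p − 1 = 1150 = 2 · 5^2 · 23.
Divisors: 1, 2, 5, 10, 23, 25, 46, 50, 115, 230, 575, 1150.
Check each in increasing order: 1049^1 ≡ 1049;  1049^2 ≡ 45;  1049^5 ≡ 630;  1049^10 ≡ 956;  1049^23 ≡ 588;  1049^25 ≡ 1138;  1049^46 ≡ 444;  1049^50 ≡ 169;  1049^115 ≡ 1060;  1049^230 ≡ 224;  1049^575 ≡ 1.
Smallest exponent giving 1 is 575.

575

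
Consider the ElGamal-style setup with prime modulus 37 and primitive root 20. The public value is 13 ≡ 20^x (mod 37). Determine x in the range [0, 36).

35

Successive powers of 20 modulo 37:
  20^0=1  20^1=20  20^2=30  20^3=8  20^4=12  20^5=18
  20^6=27  20^7=22  20^8=33  20^9=31  20^10=28  20^11=5
  20^12=26  20^13=2  20^14=3  20^15=23  20^16=16  20^17=24
  20^18=36  20^19=17  20^20=7  20^21=29  20^22=25  20^23=19
  20^24=10  20^25=15  20^26=4  20^27=6  20^28=9  20^29=32
  20^30=11  20^31=35  20^32=34  20^33=14  20^34=21  20^35=13
So 20^35 ≡ 13 (mod 37), giving x = 35.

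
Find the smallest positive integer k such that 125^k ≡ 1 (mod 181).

5

The order of 125 must divide p − 1 = 180 = 2^2 · 3^2 · 5.
Divisors: 1, 2, 3, 4, 5, 6, 9, 10, 12, 15, 18, 20, 30, 36, 45, 60, 90, 180.
Check each in increasing order: 125^1 ≡ 125;  125^2 ≡ 59;  125^3 ≡ 135;  125^4 ≡ 42;  125^5 ≡ 1.
Smallest exponent giving 1 is 5.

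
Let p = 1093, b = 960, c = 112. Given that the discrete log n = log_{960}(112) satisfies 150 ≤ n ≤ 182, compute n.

176

Compute 960^150 mod 1093 = 812, then multiply by 960 repeatedly:
  960^150=812  960^151=211  960^152=355  960^153=877  960^154=310
  960^155=304  960^156=9  960^157=989  960^158=716  960^159=956
  960^160=733  960^161=881  960^162=871  960^163=15  960^164=191
  960^165=829  960^166=136  960^167=493  960^168=11  960^169=723
  960^170=25  960^171=1047  960^172=653  960^173=591  960^174=93
  960^175=747  960^176=112
Found 112 at exponent 176.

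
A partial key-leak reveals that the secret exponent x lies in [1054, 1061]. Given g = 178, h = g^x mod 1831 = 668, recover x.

Compute 178^1054 mod 1831 = 491, then multiply by 178 repeatedly:
  178^1054=491  178^1055=1341  178^1056=668
Found 668 at exponent 1056.

1056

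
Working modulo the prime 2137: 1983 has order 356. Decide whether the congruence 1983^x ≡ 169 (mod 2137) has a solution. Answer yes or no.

169 ∈ ⟨1983⟩ iff 169^356 ≡ 1 (mod 2137), since |⟨1983⟩| = 356.
169^356 mod 2137 = 1.
Since 1 = 1, 169 lies in the subgroup.

yes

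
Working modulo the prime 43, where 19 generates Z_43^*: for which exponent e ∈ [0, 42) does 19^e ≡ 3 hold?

Baby-step giant-step with m = ceil(sqrt(42)) = 7.
Baby table (19^j mod 43 for j=0..6):
  0:1  1:19  2:17  3:22  4:31  5:30  6:11
Giant step factor: 19^(-7) ≡ 7 (mod 43).
Scan 3·7^i mod 43 for i = 0, 1, …:
  i=0: 3   i=1: 21   i=2: 18   i=3: 40
  i=4: 22
Match at i=4, j=3: e = 4·7 + 3 = 31.

31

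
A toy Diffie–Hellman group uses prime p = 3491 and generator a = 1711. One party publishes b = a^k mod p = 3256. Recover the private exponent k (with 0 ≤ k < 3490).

1645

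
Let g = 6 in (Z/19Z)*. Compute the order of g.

The order of 6 must divide p − 1 = 18 = 2 · 3^2.
Divisors: 1, 2, 3, 6, 9, 18.
Check each in increasing order: 6^1 ≡ 6;  6^2 ≡ 17;  6^3 ≡ 7;  6^6 ≡ 11;  6^9 ≡ 1.
Smallest exponent giving 1 is 9.

9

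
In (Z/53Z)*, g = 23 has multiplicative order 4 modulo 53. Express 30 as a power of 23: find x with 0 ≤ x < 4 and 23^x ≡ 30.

3

Successive powers of 23 modulo 53:
  23^0=1  23^1=23  23^2=52  23^3=30
So 23^3 ≡ 30 (mod 53), giving x = 3.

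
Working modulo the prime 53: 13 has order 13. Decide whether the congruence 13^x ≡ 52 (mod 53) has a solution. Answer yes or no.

no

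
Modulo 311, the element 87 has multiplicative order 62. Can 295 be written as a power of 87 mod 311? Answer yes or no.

295 ∈ ⟨87⟩ iff 295^62 ≡ 1 (mod 311), since |⟨87⟩| = 62.
295^62 mod 311 = 6.
Since 6 ≠ 1, 295 does not lie in the subgroup.

no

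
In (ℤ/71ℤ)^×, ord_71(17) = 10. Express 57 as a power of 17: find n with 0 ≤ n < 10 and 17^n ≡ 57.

Successive powers of 17 modulo 71:
  17^0=1  17^1=17  17^2=5  17^3=14  17^4=25  17^5=70
  17^6=54  17^7=66  17^8=57
So 17^8 ≡ 57 (mod 71), giving n = 8.

8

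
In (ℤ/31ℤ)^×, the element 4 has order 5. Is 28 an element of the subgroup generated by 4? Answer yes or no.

no

⟨4⟩ has order 5; its elements mod 31 are {1, 2, 4, 8, 16}.
28 is not in this set.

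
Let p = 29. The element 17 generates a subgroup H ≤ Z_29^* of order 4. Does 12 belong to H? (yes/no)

⟨17⟩ has order 4; its elements mod 29 are {1, 12, 17, 28}.
12 is in this set.

yes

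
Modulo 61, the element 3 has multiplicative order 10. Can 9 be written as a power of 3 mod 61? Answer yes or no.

9 ∈ ⟨3⟩ iff 9^10 ≡ 1 (mod 61), since |⟨3⟩| = 10.
9^10 mod 61 = 1.
Since 1 = 1, 9 lies in the subgroup.

yes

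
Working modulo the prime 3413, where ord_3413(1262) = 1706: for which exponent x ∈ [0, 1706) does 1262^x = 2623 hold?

Baby-step giant-step with m = ceil(sqrt(1706)) = 42.
Baby table (1262^j mod 3413 for j=0..41):
  0:1  1:1262  2:2186  3:1028  4:396  5:1454  6:2167  7:941
  8:3231  9:2400  10:1469  11:619  12:3014  13:1586  14:1514  15:2801
  16:2407  17:64  18:2269  19:3384  20:945  21:1453  22:905  23:2168
  24:2203  25:2004  26:15  27:1865  28:2073  29:1768  30:2527  31:1332
  32:1788  33:463  34:683  35:1870  36:1557  37:2459  38:841  39:3312
  40:2232  41:1059
Giant step factor: 1262^(-42) ≡ 947 (mod 3413).
Scan 2623·947^i mod 3413 for i = 0, 1, …:
  i=0: 2623   i=1: 2730   i=2: 1669   i=3: 324
  i=4: 3071   i=5: 361   i=6: 567   i=7: 1108
  i=8: 1485   i=9: 139     …   i=21: 1317
  i=22: 1454
Match at i=22, j=5: x = 22·42 + 5 = 929.

929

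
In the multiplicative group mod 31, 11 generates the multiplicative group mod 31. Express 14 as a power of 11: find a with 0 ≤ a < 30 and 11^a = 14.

Successive powers of 11 modulo 31:
  11^0=1  11^1=11  11^2=28  11^3=29  11^4=9  11^5=6
  11^6=4  11^7=13  11^8=19  11^9=23  11^10=5  11^11=24
  11^12=16  11^13=21  11^14=14
So 11^14 ≡ 14 (mod 31), giving a = 14.

14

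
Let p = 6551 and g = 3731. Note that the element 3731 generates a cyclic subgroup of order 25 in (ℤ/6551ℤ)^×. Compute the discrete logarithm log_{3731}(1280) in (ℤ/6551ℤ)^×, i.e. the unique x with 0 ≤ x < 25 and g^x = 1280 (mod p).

24

Successive powers of 3731 modulo 6551:
  3731^0=1  3731^1=3731  3731^2=6037  3731^3=1709  3731^4=2156  3731^5=5959
  3731^6=5486  3731^7=2942  3731^8=3677  3731^9=1093  3731^10=3261  3731^11=1584
  3731^12=902  3731^13=4699  3731^14=1493  3731^15=2033  3731^16=5616  3731^17=3198
  3731^18=2367  3731^19=529  3731^20=1848  3731^21=3236  3731^22=23  3731^23=650
  3731^24=1280
So 3731^24 ≡ 1280 (mod 6551), giving x = 24.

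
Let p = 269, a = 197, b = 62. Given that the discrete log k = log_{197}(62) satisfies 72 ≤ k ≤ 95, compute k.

Compute 197^72 mod 269 = 93, then multiply by 197 repeatedly:
  197^72=93  197^73=29  197^74=64  197^75=234  197^76=99
  197^77=135  197^78=233  197^79=171  197^80=62
Found 62 at exponent 80.

80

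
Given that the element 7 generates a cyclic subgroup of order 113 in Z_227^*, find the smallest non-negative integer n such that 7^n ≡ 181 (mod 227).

Baby-step giant-step with m = ceil(sqrt(113)) = 11.
Baby table (7^j mod 227 for j=0..10):
  0:1  1:7  2:49  3:116  4:131  5:9  6:63  7:214
  8:136  9:44  10:81
Giant step factor: 7^(-11) ≡ 225 (mod 227).
Scan 181·225^i mod 227 for i = 0, 1, …:
  i=0: 181   i=1: 92   i=2: 43   i=3: 141
  i=4: 172   i=5: 110   i=6: 7
Match at i=6, j=1: n = 6·11 + 1 = 67.

67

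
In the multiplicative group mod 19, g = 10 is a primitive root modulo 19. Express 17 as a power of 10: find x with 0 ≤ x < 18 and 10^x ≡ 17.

8

Successive powers of 10 modulo 19:
  10^0=1  10^1=10  10^2=5  10^3=12  10^4=6  10^5=3
  10^6=11  10^7=15  10^8=17
So 10^8 ≡ 17 (mod 19), giving x = 8.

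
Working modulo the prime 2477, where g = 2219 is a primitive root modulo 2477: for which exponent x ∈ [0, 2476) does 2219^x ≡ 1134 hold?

1360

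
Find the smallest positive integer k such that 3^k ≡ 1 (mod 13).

3

The order of 3 must divide p − 1 = 12 = 2^2 · 3.
Divisors: 1, 2, 3, 4, 6, 12.
Check each in increasing order: 3^1 ≡ 3;  3^2 ≡ 9;  3^3 ≡ 1.
Smallest exponent giving 1 is 3.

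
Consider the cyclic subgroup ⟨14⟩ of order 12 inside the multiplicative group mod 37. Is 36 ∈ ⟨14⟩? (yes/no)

⟨14⟩ has order 12; its elements mod 37 are {1, 6, 8, 10, 11, 14, 23, 26, 27, 29, 31, 36}.
36 is in this set.

yes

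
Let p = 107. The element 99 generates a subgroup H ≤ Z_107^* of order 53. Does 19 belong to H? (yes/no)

yes

19 ∈ ⟨99⟩ iff 19^53 ≡ 1 (mod 107), since |⟨99⟩| = 53.
19^53 mod 107 = 1.
Since 1 = 1, 19 lies in the subgroup.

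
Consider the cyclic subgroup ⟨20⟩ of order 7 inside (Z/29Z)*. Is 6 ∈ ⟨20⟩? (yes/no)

no

⟨20⟩ has order 7; its elements mod 29 are {1, 7, 16, 20, 23, 24, 25}.
6 is not in this set.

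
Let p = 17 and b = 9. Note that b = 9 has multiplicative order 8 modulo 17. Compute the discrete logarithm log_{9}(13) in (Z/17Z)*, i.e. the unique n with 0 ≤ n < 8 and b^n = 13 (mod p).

2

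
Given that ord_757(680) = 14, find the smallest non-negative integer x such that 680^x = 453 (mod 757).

12

Successive powers of 680 modulo 757:
  680^0=1  680^1=680  680^2=630  680^3=695  680^4=232  680^5=304
  680^6=59  680^7=756  680^8=77  680^9=127  680^10=62  680^11=525
  680^12=453
So 680^12 ≡ 453 (mod 757), giving x = 12.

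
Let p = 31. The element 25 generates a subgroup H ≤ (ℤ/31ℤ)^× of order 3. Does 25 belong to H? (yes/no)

yes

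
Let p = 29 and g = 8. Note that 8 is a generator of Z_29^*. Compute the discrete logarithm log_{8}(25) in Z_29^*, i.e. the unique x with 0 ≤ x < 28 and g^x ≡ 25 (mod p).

Successive powers of 8 modulo 29:
  8^0=1  8^1=8  8^2=6  8^3=19  8^4=7  8^5=27
  8^6=13  8^7=17  8^8=20  8^9=15  8^10=4  8^11=3
  8^12=24  8^13=18  8^14=28  8^15=21  8^16=23  8^17=10
  8^18=22  8^19=2  8^20=16  8^21=12  8^22=9  8^23=14
  8^24=25
So 8^24 ≡ 25 (mod 29), giving x = 24.

24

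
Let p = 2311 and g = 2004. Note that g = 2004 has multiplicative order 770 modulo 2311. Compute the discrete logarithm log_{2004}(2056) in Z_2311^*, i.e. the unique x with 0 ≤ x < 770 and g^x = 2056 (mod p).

Baby-step giant-step with m = ceil(sqrt(770)) = 28.
Baby table (2004^j mod 2311 for j=0..27):
  0:1  1:2004  2:1809  3:1588  4:105  5:119  6:443  7:348
  8:1781  9:940  10:295  11:1875  12:2125  13:1638  14:932  15:440
  16:1269  17:976  18:798  19:2291  20:1518  21:796  22:594  23:211
  24:2242  25:384  26:2284  27:1356
Giant step factor: 2004^(-28) ≡ 1474 (mod 2311).
Scan 2056·1474^i mod 2311 for i = 0, 1, …:
  i=0: 2056   i=1: 823   i=2: 2138   i=3: 1519
  i=4: 1958   i=5: 1964   i=6: 1564   i=7: 1269
Match at i=7, j=16: x = 7·28 + 16 = 212.

212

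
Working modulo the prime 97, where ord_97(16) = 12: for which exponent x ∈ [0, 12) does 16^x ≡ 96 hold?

Successive powers of 16 modulo 97:
  16^0=1  16^1=16  16^2=62  16^3=22  16^4=61  16^5=6
  16^6=96
So 16^6 ≡ 96 (mod 97), giving x = 6.

6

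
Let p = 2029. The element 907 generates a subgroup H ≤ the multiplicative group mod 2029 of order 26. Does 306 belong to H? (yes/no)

yes

306 ∈ ⟨907⟩ iff 306^26 ≡ 1 (mod 2029), since |⟨907⟩| = 26.
306^26 mod 2029 = 1.
Since 1 = 1, 306 lies in the subgroup.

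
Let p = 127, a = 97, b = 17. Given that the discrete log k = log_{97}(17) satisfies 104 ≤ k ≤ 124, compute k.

116

Compute 97^104 mod 127 = 84, then multiply by 97 repeatedly:
  97^104=84  97^105=20  97^106=35  97^107=93  97^108=4
  97^109=7  97^110=44  97^111=77  97^112=103  97^113=85
  97^114=117  97^115=46  97^116=17
Found 17 at exponent 116.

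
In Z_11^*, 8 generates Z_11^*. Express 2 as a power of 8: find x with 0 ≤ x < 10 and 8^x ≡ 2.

7

Successive powers of 8 modulo 11:
  8^0=1  8^1=8  8^2=9  8^3=6  8^4=4  8^5=10
  8^6=3  8^7=2
So 8^7 ≡ 2 (mod 11), giving x = 7.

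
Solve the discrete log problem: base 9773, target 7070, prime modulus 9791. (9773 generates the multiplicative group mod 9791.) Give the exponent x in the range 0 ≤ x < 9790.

2964

Baby-step giant-step with m = ceil(sqrt(9790)) = 99.
Baby table (9773^j mod 9791 for j=0..98):
  0:1  1:9773  2:324  3:3959  4:7066  5:95  6:8081  7:1407
  8:4047  9:5482  10:9025  11:3997  12:6382  13:2616  14:1867  15:5558
  16:7657  17:9039  18:3745  19:1127  20:9087  21:2881  22:6888  23:3299
  24:9155  25:1657  26:9338  27:8154  28:93  29:8117  30:759  31:5920
  32:1141  33:8835  34:7417  35:3568  36:4313  37:694  38:7090  39:9454
  40:6066  41:8304  42:7184  43:7762  44:7149  45:8392  46:5600  47:6901
  48:3065  49:3576  50:4169  51:3286  52:9389  53:7236  54:6826  55:4415
  56:8649  57:974  58:2050  59:2264  60:8203  61:9002  62:4411  63:8721
  64:9469  65:5796  66:3373  67:7823  68:6051  69:8574  70:2324  71:7123
  72:8860  73:6967  74:1877  75:5378  76:1106  77:9465  78:5868  79:2077
  80:1778  81:7160  82:8194  83:9164  84:1495  85:2463  86:4621  87:4941
  88:8972  89:4951  90:8792  91:8191  92:9218  93:523  94:377  95:3005
  96:4656  97:4311  98:730
Giant step factor: 9773^(-99) ≡ 2333 (mod 9791).
Scan 7070·2333^i mod 9791 for i = 0, 1, …:
  i=0: 7070   i=1: 6266   i=2: 615   i=3: 5309
  i=4: 282   i=5: 1909   i=6: 8583   i=7: 1544
  i=8: 8855   i=9: 9496     …   i=28: 1062
  i=29: 523
Match at i=29, j=93: x = 29·99 + 93 = 2964.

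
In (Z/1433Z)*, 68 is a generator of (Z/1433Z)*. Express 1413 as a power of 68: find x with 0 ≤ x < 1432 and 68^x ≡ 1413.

Baby-step giant-step with m = ceil(sqrt(1432)) = 38.
Baby table (68^j mod 1433 for j=0..37):
  0:1  1:68  2:325  3:605  4:1016  5:304  6:610  7:1356
  8:496  9:769  10:704  11:583  12:953  13:319  14:197  15:499
  16:973  17:246  18:965  19:1135  20:1231  21:594  22:268  23:1028
  24:1120  25:211  26:18  27:1224  28:118  29:859  30:1092  31:1173
  32:949  33:47  34:330  35:945  36:1208  37:463
Giant step factor: 68^(-38) ≡ 580 (mod 1433).
Scan 1413·580^i mod 1433 for i = 0, 1, …:
  i=0: 1413   i=1: 1297   i=2: 1368   i=3: 991
  i=4: 147   i=5: 713   i=6: 836   i=7: 526
  i=8: 1284   i=9: 993     …   i=13: 368
  i=14: 1356
Match at i=14, j=7: x = 14·38 + 7 = 539.

539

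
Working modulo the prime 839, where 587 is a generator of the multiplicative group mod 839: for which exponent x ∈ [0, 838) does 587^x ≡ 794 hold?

767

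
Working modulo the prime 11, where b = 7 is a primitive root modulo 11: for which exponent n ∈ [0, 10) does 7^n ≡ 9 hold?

Successive powers of 7 modulo 11:
  7^0=1  7^1=7  7^2=5  7^3=2  7^4=3  7^5=10
  7^6=4  7^7=6  7^8=9
So 7^8 ≡ 9 (mod 11), giving n = 8.

8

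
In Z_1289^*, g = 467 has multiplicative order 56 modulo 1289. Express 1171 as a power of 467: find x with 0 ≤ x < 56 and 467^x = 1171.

Baby-step giant-step with m = ceil(sqrt(56)) = 8.
Baby table (467^j mod 1289 for j=0..7):
  0:1  1:467  2:248  3:1095  4:921  5:870  6:255  7:497
Giant step factor: 467^(-8) ≡ 979 (mod 1289).
Scan 1171·979^i mod 1289 for i = 0, 1, …:
  i=0: 1171   i=1: 488   i=2: 822   i=3: 402
  i=4: 413   i=5: 870
Match at i=5, j=5: x = 5·8 + 5 = 45.

45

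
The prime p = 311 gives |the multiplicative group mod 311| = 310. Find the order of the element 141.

155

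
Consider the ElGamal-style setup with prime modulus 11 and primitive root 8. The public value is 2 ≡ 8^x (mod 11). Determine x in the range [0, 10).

7

Successive powers of 8 modulo 11:
  8^0=1  8^1=8  8^2=9  8^3=6  8^4=4  8^5=10
  8^6=3  8^7=2
So 8^7 ≡ 2 (mod 11), giving x = 7.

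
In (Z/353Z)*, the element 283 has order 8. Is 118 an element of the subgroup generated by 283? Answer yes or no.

no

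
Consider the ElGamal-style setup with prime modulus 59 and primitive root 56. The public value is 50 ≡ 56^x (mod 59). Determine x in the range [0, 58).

31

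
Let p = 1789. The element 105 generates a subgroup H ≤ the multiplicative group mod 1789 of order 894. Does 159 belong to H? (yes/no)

159 ∈ ⟨105⟩ iff 159^894 ≡ 1 (mod 1789), since |⟨105⟩| = 894.
159^894 mod 1789 = 1.
Since 1 = 1, 159 lies in the subgroup.

yes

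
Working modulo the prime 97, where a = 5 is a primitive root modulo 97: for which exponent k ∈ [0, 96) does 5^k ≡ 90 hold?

79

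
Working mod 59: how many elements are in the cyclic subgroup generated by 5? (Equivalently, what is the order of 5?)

29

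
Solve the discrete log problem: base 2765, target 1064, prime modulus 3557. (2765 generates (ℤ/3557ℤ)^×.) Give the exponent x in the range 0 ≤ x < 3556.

Baby-step giant-step with m = ceil(sqrt(3556)) = 60.
Baby table (2765^j mod 3557 for j=0..59):
  0:1  1:2765  2:1232  3:2431  4:2542  5:3555  6:1584  7:1093
  8:2252  9:2030  10:4  11:389  12:1371  13:2610  14:3054  15:3549
  16:2779  17:815  18:1894  19:1006  20:16  21:1556  22:1927  23:3326
  24:1545  25:3525  26:445  27:3260  28:462  29:467  30:64  31:2667
  32:594  33:2633  34:2623  35:3429  36:1780  37:2369  38:1848  39:1868
  40:256  41:3554  42:2376  43:3418  44:3378  45:3045  46:6  47:2362
  48:278  49:358  50:1024  51:3545  52:2390  53:3001  54:2841  55:1509
  56:24  57:2334  58:1112  59:1432
Giant step factor: 2765^(-60) ≡ 1795 (mod 3557).
Scan 1064·1795^i mod 3557 for i = 0, 1, …:
  i=0: 1064   i=1: 3328   i=2: 1557   i=3: 2570
  i=4: 3278   i=5: 732   i=6: 1407   i=7: 95
  i=8: 3346   i=9: 1854     …   i=44: 2802
  i=45: 3549
Match at i=45, j=15: x = 45·60 + 15 = 2715.

2715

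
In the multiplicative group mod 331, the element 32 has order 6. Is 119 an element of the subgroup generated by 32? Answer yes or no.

⟨32⟩ has order 6; its elements mod 331 are {1, 31, 32, 299, 300, 330}.
119 is not in this set.

no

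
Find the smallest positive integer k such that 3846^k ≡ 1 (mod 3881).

3880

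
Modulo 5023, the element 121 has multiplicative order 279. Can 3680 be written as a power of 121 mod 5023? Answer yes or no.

3680 ∈ ⟨121⟩ iff 3680^279 ≡ 1 (mod 5023), since |⟨121⟩| = 279.
3680^279 mod 5023 = 1.
Since 1 = 1, 3680 lies in the subgroup.

yes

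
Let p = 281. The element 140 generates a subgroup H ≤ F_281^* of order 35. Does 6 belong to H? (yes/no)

6 ∈ ⟨140⟩ iff 6^35 ≡ 1 (mod 281), since |⟨140⟩| = 35.
6^35 mod 281 = 221.
Since 221 ≠ 1, 6 does not lie in the subgroup.

no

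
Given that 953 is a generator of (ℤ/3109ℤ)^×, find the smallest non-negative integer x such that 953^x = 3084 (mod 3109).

2506

Baby-step giant-step with m = ceil(sqrt(3108)) = 56.
Baby table (953^j mod 3109 for j=0..55):
  0:1  1:953  2:381  3:2449  4:2147  5:369  6:340  7:684
  8:2071  9:2557  10:2474  11:1100  12:567  13:2494  14:1506  15:1969
  16:1730  17:920  18:22  19:2312  20:2164  21:1025  22:599  23:1900
  24:1262  25:2612  26:2036  27:292  28:1575  29:2437  30:38  31:2015
  32:2042  33:2901  34:752  35:1586  36:484  37:1120  38:973  39:787
  40:742  41:1383  42:2892  43:1502  44:1266  45:206  46:451  47:761
  48:836  49:804  50:1398  51:1642  52:999  53:693  54:1321  55:2877
Giant step factor: 953^(-56) ≡ 1106 (mod 3109).
Scan 3084·1106^i mod 3109 for i = 0, 1, …:
  i=0: 3084   i=1: 331   i=2: 2333   i=3: 2937
  i=4: 2526   i=5: 1874   i=6: 2050   i=7: 839
  i=8: 1452   i=9: 1668     …   i=43: 2853
  i=44: 2892
Match at i=44, j=42: x = 44·56 + 42 = 2506.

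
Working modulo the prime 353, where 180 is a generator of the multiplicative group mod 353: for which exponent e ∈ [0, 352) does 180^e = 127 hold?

Baby-step giant-step with m = ceil(sqrt(352)) = 19.
Baby table (180^j mod 353 for j=0..18):
  0:1  1:180  2:277  3:87  4:128  5:95  6:156  7:193
  8:146  9:158  10:200  11:347  12:332  13:103  14:184  15:291
  16:136  17:123  18:254
Giant step factor: 180^(-19) ≡ 326 (mod 353).
Scan 127·326^i mod 353 for i = 0, 1, …:
  i=0: 127   i=1: 101   i=2: 97   i=3: 205
  i=4: 113   i=5: 126   i=6: 128
Match at i=6, j=4: e = 6·19 + 4 = 118.

118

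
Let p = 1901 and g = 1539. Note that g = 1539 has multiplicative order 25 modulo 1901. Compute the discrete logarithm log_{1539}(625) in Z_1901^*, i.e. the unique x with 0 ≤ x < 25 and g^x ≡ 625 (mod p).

Successive powers of 1539 modulo 1901:
  1539^0=1  1539^1=1539  1539^2=1776  1539^3=1527  1539^4=417  1539^5=1126
  1539^6=1103  1539^7=1825  1539^8=898  1539^9=1896  1539^10=1810  1539^11=625
So 1539^11 ≡ 625 (mod 1901), giving x = 11.

11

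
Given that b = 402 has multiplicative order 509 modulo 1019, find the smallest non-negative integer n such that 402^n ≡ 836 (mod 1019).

18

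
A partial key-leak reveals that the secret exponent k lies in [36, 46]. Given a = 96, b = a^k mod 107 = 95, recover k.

37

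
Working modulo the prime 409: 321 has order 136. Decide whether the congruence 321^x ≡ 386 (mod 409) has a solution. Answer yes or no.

386 ∈ ⟨321⟩ iff 386^136 ≡ 1 (mod 409), since |⟨321⟩| = 136.
386^136 mod 409 = 355.
Since 355 ≠ 1, 386 does not lie in the subgroup.

no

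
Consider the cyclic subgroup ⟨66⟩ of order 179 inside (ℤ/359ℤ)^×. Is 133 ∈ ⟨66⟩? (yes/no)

133 ∈ ⟨66⟩ iff 133^179 ≡ 1 (mod 359), since |⟨66⟩| = 179.
133^179 mod 359 = 1.
Since 1 = 1, 133 lies in the subgroup.

yes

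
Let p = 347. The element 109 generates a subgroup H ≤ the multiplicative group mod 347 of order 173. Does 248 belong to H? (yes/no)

248 ∈ ⟨109⟩ iff 248^173 ≡ 1 (mod 347), since |⟨109⟩| = 173.
248^173 mod 347 = 346.
Since 346 ≠ 1, 248 does not lie in the subgroup.

no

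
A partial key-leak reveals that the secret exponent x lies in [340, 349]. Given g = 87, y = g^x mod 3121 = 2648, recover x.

Compute 87^340 mod 3121 = 1573, then multiply by 87 repeatedly:
  87^340=1573  87^341=2648
Found 2648 at exponent 341.

341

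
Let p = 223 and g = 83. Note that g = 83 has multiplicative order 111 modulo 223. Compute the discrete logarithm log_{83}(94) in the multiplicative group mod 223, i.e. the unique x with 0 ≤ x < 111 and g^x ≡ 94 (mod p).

Baby-step giant-step with m = ceil(sqrt(111)) = 11.
Baby table (83^j mod 223 for j=0..10):
  0:1  1:83  2:199  3:15  4:130  5:86  6:2  7:166
  8:175  9:30  10:37
Giant step factor: 83^(-11) ≡ 188 (mod 223).
Scan 94·188^i mod 223 for i = 0, 1, …:
  i=0: 94   i=1: 55   i=2: 82   i=3: 29
  i=4: 100   i=5: 68   i=6: 73   i=7: 121
  i=8: 2
Match at i=8, j=6: x = 8·11 + 6 = 94.

94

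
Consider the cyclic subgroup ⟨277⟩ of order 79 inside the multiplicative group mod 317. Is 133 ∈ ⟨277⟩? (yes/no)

no

133 ∈ ⟨277⟩ iff 133^79 ≡ 1 (mod 317), since |⟨277⟩| = 79.
133^79 mod 317 = 203.
Since 203 ≠ 1, 133 does not lie in the subgroup.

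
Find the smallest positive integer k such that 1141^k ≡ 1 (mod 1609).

The order of 1141 must divide p − 1 = 1608 = 2^3 · 3 · 67.
Divisors: 1, 2, 3, 4, 6, 8, 12, 24, 67, 134, 201, 268, 402, 536, 804, 1608.
Check each in increasing order: 1141^1 ≡ 1141;  1141^2 ≡ 200;  1141^3 ≡ 1331;  1141^4 ≡ 1384;  1141^6 ≡ 52;  1141^8 ≡ 746;  1141^12 ≡ 1095;  1141^24 ≡ 320;  1141^67 ≡ 1.
Smallest exponent giving 1 is 67.

67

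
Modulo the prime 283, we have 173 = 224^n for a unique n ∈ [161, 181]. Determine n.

Compute 224^161 mod 283 = 87, then multiply by 224 repeatedly:
  224^161=87  224^162=244  224^163=37  224^164=81  224^165=32
  224^166=93  224^167=173
Found 173 at exponent 167.

167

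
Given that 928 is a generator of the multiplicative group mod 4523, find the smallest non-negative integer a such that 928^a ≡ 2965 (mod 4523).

3862

Baby-step giant-step with m = ceil(sqrt(4522)) = 68.
Baby table (928^j mod 4523 for j=0..67):
  0:1  1:928  2:1814  3:836  4:2375  5:1299  6:2354  7:4426
  8:444  9:439  10:322  11:298  12:641  13:2335  14:363  15:2162
  16:2647  17:427  18:2755  19:1145  20:4178  21:973  22:2867  23:1052
  24:3811  25:4145  26:2010  27:1804  28:602  29:2327  30:1985  31:1219
  32:482  33:4042  34:1409  35:405  36:431  37:1944  38:3878  39:2999
  40:1427  41:3540  42:1422  43:3423  44:1398  45:3766  46:3092  47:1794
  48:368  49:2279  50:2671  51:84  52:1061  53:3117  54:2379  55:488
  56:564  57:3247  58:898  59:1112  60:692  61:4433  62:2417  63:4091
  64:1651  65:3354  66:688  67:721
Giant step factor: 928^(-68) ≡ 1188 (mod 4523).
Scan 2965·1188^i mod 4523 for i = 0, 1, …:
  i=0: 2965   i=1: 3526   i=2: 590   i=3: 4378
  i=4: 4137   i=5: 2778   i=6: 2997   i=7: 835
  i=8: 1443   i=9: 67     …   i=55: 3577
  i=56: 2379
Match at i=56, j=54: a = 56·68 + 54 = 3862.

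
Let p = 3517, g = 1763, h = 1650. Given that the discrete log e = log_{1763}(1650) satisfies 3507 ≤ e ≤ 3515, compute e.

Compute 1763^3507 mod 3517 = 1373, then multiply by 1763 repeatedly:
  1763^3507=1373  1763^3508=903  1763^3509=2305  1763^3510=1580  1763^3511=76
  1763^3512=342  1763^3513=1539  1763^3514=1650
Found 1650 at exponent 3514.

3514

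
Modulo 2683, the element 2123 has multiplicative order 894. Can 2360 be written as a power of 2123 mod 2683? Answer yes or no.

yes

2360 ∈ ⟨2123⟩ iff 2360^894 ≡ 1 (mod 2683), since |⟨2123⟩| = 894.
2360^894 mod 2683 = 1.
Since 1 = 1, 2360 lies in the subgroup.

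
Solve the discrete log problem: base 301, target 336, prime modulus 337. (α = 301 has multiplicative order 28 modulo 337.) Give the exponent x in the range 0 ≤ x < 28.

Successive powers of 301 modulo 337:
  301^0=1  301^1=301  301^2=285  301^3=187  301^4=8  301^5=49
  301^6=258  301^7=148  301^8=64  301^9=55  301^10=42  301^11=173
  301^12=175  301^13=103  301^14=336
So 301^14 ≡ 336 (mod 337), giving x = 14.

14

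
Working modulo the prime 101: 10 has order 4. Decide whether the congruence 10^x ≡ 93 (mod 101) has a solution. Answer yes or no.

⟨10⟩ has order 4; its elements mod 101 are {1, 10, 91, 100}.
93 is not in this set.

no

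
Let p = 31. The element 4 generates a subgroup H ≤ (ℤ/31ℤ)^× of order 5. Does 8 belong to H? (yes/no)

⟨4⟩ has order 5; its elements mod 31 are {1, 2, 4, 8, 16}.
8 is in this set.

yes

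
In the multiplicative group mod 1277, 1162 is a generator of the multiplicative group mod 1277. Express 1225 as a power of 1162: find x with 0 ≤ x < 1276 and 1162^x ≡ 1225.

Baby-step giant-step with m = ceil(sqrt(1276)) = 36.
Baby table (1162^j mod 1277 for j=0..35):
  0:1  1:1162  2:455  3:32  4:151  5:513  6:1024  7:1001
  8:1092  9:843  10:107  11:465  12:159  13:870  14:833  15:1257
  16:1023  17:1116  18:637  19:811  20:1233  21:1229  22:412  23:1146
  24:1018  25:414  26:916  27:651  28:478  29:1218  30:400  31:1249
  32:666  33:30  34:381  35:880
Giant step factor: 1162^(-36) ≡ 568 (mod 1277).
Scan 1225·568^i mod 1277 for i = 0, 1, …:
  i=0: 1225   i=1: 1112   i=2: 778   i=3: 62
  i=4: 737   i=5: 1037   i=6: 319   i=7: 1135
  i=8: 1072   i=9: 1044     …   i=29: 437
  i=30: 478
Match at i=30, j=28: x = 30·36 + 28 = 1108.

1108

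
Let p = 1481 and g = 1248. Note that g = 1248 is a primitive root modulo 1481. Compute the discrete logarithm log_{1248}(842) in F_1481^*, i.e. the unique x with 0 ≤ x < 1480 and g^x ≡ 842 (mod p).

1083

Baby-step giant-step with m = ceil(sqrt(1480)) = 39.
Baby table (1248^j mod 1481 for j=0..38):
  0:1  1:1248  2:973  3:1365  4:370  5:1169  6:127  7:29
  8:648  9:78  10:1079  11:363  12:1319  13:721  14:841  15:1020
  16:781  17:190  18:160  19:1226  20:175  21:693  22:1441  23:434
  24:1067  25:197  26:10  27:632  28:844  29:321  30:738  31:1323
  32:1270  33:290  34:556  35:780  36:423  37:668  38:1342
Giant step factor: 1248^(-39) ≡ 881 (mod 1481).
Scan 842·881^i mod 1481 for i = 0, 1, …:
  i=0: 842   i=1: 1302   i=2: 768   i=3: 1272
  i=4: 996   i=5: 724   i=6: 1014   i=7: 291
  i=8: 158   i=9: 1465     …   i=26: 1228
  i=27: 738
Match at i=27, j=30: x = 27·39 + 30 = 1083.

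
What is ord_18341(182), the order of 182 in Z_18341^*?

The order of 182 must divide p − 1 = 18340 = 2^2 · 5 · 7 · 131.
Divisors: 1, 2, 4, 5, 7, 10, 14, 20, 28, 35, 70, 131, 140, 262, 524, 655, 917, 1310, 1834, 2620, 3668, 4585, 9170, 18340.
Check each in increasing order: 182^1 ≡ 182;  182^2 ≡ 14783;  182^4 ≡ 4074;  182^5 ≡ 7828;  182^7 ≡ 7955;  182^10 ≡ 303;  182^14 ≡ 5575;  182^20 ≡ 104;  182^28 ≡ 10971;  182^35 ≡ 7827;  182^70 ≡ 2989;  182^131 ≡ 16185;  182^140 ≡ 2054;  182^262 ≡ 8063;  182^524 ≡ 11465;  182^655 ≡ 5128;  182^917 ≡ 6450;  182^1310 ≡ 13731;  182^1834 ≡ 5112;  182^2620 ≡ 13222;  182^3668 ≡ 14960;  182^4585 ≡ 18340;  182^9170 ≡ 1.
Smallest exponent giving 1 is 9170.

9170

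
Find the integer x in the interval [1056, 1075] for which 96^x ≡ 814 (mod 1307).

1060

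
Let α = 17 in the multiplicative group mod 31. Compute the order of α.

The order of 17 must divide p − 1 = 30 = 2 · 3 · 5.
Divisors: 1, 2, 3, 5, 6, 10, 15, 30.
Check each in increasing order: 17^1 ≡ 17;  17^2 ≡ 10;  17^3 ≡ 15;  17^5 ≡ 26;  17^6 ≡ 8;  17^10 ≡ 25;  17^15 ≡ 30;  17^30 ≡ 1.
Smallest exponent giving 1 is 30.

30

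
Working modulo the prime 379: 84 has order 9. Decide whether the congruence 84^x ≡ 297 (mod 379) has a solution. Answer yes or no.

⟨84⟩ has order 9; its elements mod 379 are {1, 51, 84, 115, 180, 185, 234, 327, 339}.
297 is not in this set.

no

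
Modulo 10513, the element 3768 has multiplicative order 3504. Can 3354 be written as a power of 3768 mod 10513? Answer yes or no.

no

3354 ∈ ⟨3768⟩ iff 3354^3504 ≡ 1 (mod 10513), since |⟨3768⟩| = 3504.
3354^3504 mod 10513 = 6974.
Since 6974 ≠ 1, 3354 does not lie in the subgroup.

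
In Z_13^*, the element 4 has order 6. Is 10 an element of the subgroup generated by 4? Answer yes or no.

10 ∈ ⟨4⟩ iff 10^6 ≡ 1 (mod 13), since |⟨4⟩| = 6.
10^6 mod 13 = 1.
Since 1 = 1, 10 lies in the subgroup.

yes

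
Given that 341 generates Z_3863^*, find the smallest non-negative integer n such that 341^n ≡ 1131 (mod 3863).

Baby-step giant-step with m = ceil(sqrt(3862)) = 63.
Baby table (341^j mod 3863 for j=0..62):
  0:1  1:341  2:391  3:1989  4:2224  5:1236  6:409  7:401
  8:1536  9:2271  10:1811  11:3334  12:1172  13:1763  14:2418  15:1719
  16:2866  17:3830  18:336  19:2549  20:34  21:5  22:1705  23:1955
  24:2219  25:3394  26:2317  27:2045  28:2005  29:3817  30:3629  31:1329
  32:1218  33:1997  34:1089  35:501  36:869  37:2741  38:3698  39:1680
  40:1156  41:170  42:25  43:799  44:2049  45:3369  46:1518  47:3859
  48:2499  49:2299  50:3633  51:2693  52:2782  53:2227  54:2259  55:1582
  56:2505  57:482  58:2116  59:3038  60:674  61:1917  62:850
Giant step factor: 341^(-63) ≡ 2256 (mod 3863).
Scan 1131·2256^i mod 3863 for i = 0, 1, …:
  i=0: 1131   i=1: 1956   i=2: 1190   i=3: 3718
  i=4: 1235   i=5: 937   i=6: 811   i=7: 2417
  i=8: 2059   i=9: 1778     …   i=49: 1935
  i=50: 170
Match at i=50, j=41: n = 50·63 + 41 = 3191.

3191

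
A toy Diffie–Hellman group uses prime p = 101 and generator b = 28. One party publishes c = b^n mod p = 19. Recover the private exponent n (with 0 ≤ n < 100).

36

Baby-step giant-step with m = ceil(sqrt(100)) = 10.
Baby table (28^j mod 101 for j=0..9):
  0:1  1:28  2:77  3:35  4:71  5:69  6:13  7:61
  8:92  9:51
Giant step factor: 28^(-10) ≡ 65 (mod 101).
Scan 19·65^i mod 101 for i = 0, 1, …:
  i=0: 19   i=1: 23   i=2: 81   i=3: 13
Match at i=3, j=6: n = 3·10 + 6 = 36.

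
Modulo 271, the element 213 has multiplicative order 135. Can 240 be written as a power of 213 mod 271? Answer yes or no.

240 ∈ ⟨213⟩ iff 240^135 ≡ 1 (mod 271), since |⟨213⟩| = 135.
240^135 mod 271 = 270.
Since 270 ≠ 1, 240 does not lie in the subgroup.

no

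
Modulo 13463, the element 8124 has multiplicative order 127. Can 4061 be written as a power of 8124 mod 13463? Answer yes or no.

no

4061 ∈ ⟨8124⟩ iff 4061^127 ≡ 1 (mod 13463), since |⟨8124⟩| = 127.
4061^127 mod 13463 = 2951.
Since 2951 ≠ 1, 4061 does not lie in the subgroup.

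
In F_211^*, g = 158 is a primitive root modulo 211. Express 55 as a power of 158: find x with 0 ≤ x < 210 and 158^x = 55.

Baby-step giant-step with m = ceil(sqrt(210)) = 15.
Baby table (158^j mod 211 for j=0..14):
  0:1  1:158  2:66  3:89  4:136  5:177  6:114  7:77
  8:139  9:18  10:101  11:133  12:125  13:127  14:21
Giant step factor: 158^(-15) ≡ 40 (mod 211).
Scan 55·40^i mod 211 for i = 0, 1, …:
  i=0: 55   i=1: 90   i=2: 13   i=3: 98
  i=4: 122   i=5: 27   i=6: 25   i=7: 156
  i=8: 121   i=9: 198   i=10: 113   i=11: 89
Match at i=11, j=3: x = 11·15 + 3 = 168.

168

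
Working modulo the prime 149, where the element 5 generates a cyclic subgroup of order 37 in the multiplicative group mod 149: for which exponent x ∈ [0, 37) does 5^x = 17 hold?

14

Successive powers of 5 modulo 149:
  5^0=1  5^1=5  5^2=25  5^3=125  5^4=29  5^5=145
  5^6=129  5^7=49  5^8=96  5^9=33  5^10=16  5^11=80
  5^12=102  5^13=63  5^14=17
So 5^14 ≡ 17 (mod 149), giving x = 14.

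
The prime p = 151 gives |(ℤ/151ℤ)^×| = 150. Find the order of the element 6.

150

The order of 6 must divide p − 1 = 150 = 2 · 3 · 5^2.
Divisors: 1, 2, 3, 5, 6, 10, 15, 25, 30, 50, 75, 150.
Check each in increasing order: 6^1 ≡ 6;  6^2 ≡ 36;  6^3 ≡ 65;  6^5 ≡ 75;  6^6 ≡ 148;  6^10 ≡ 38;  6^15 ≡ 132;  6^25 ≡ 33;  6^30 ≡ 59;  6^50 ≡ 32;  6^75 ≡ 150;  6^150 ≡ 1.
Smallest exponent giving 1 is 150.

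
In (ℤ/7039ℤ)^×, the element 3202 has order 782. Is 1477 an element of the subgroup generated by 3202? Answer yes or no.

1477 ∈ ⟨3202⟩ iff 1477^782 ≡ 1 (mod 7039), since |⟨3202⟩| = 782.
1477^782 mod 7039 = 1.
Since 1 = 1, 1477 lies in the subgroup.

yes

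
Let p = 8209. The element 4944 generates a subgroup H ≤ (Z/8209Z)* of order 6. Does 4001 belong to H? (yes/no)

no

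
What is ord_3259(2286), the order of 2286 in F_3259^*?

1629

The order of 2286 must divide p − 1 = 3258 = 2 · 3^2 · 181.
Divisors: 1, 2, 3, 6, 9, 18, 181, 362, 543, 1086, 1629, 3258.
Check each in increasing order: 2286^1 ≡ 2286;  2286^2 ≡ 1619;  2286^3 ≡ 2069;  2286^6 ≡ 1694;  2286^9 ≡ 1461;  2286^18 ≡ 3135;  2286^181 ≡ 1520;  2286^362 ≡ 3028;  2286^543 ≡ 852;  2286^1086 ≡ 2406;  2286^1629 ≡ 1.
Smallest exponent giving 1 is 1629.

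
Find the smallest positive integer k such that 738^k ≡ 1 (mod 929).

928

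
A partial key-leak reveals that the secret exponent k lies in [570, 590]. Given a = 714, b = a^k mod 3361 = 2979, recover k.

583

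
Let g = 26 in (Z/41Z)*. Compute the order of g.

The order of 26 must divide p − 1 = 40 = 2^3 · 5.
Divisors: 1, 2, 4, 5, 8, 10, 20, 40.
Check each in increasing order: 26^1 ≡ 26;  26^2 ≡ 20;  26^4 ≡ 31;  26^5 ≡ 27;  26^8 ≡ 18;  26^10 ≡ 32;  26^20 ≡ 40;  26^40 ≡ 1.
Smallest exponent giving 1 is 40.

40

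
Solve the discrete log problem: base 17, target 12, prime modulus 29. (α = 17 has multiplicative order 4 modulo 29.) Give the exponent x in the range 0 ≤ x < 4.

3

Successive powers of 17 modulo 29:
  17^0=1  17^1=17  17^2=28  17^3=12
So 17^3 ≡ 12 (mod 29), giving x = 3.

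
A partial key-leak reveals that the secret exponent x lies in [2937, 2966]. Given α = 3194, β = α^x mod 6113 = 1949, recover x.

Compute 3194^2937 mod 6113 = 3468, then multiply by 3194 repeatedly:
  3194^2937=3468  3194^2938=36  3194^2939=4950  3194^2940=2082  3194^2941=5077
  3194^2942=4262  3194^2943=5290  3194^2944=6041  3194^2945=2326  3194^2946=1949
Found 1949 at exponent 2946.

2946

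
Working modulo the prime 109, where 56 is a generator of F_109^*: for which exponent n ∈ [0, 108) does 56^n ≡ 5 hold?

28

Successive powers of 56 modulo 109:
  56^0=1  56^1=56  56^2=84  56^3=17  56^4=80  56^5=11
  56^6=71  56^7=52  56^8=78  56^9=8  56^10=12  56^11=18
  56^12=27  56^13=95  56^14=88  56^15=23  56^16=89  56^17=79
  56^18=64  56^19=96  56^20=35  56^21=107  56^22=106  56^23=50
  56^24=75  56^25=58  56^26=87  56^27=76  56^28=5
So 56^28 ≡ 5 (mod 109), giving n = 28.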